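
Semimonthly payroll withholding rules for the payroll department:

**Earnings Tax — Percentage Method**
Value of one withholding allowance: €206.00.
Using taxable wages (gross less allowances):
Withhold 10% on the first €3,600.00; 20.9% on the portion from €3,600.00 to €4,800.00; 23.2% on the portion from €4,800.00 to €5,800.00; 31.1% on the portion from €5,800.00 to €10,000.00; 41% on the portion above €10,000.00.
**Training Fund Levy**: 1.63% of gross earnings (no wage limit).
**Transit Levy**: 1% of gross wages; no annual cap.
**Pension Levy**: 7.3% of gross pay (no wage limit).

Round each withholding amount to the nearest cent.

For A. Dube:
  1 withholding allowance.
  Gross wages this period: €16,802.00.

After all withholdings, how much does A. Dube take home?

Earnings Tax: taxable = €16,802.00 − 1×€206.00 = €16,596.00
  €2,149.00 + 41% × (€16,596.00 − €10,000.00) = €2,149.00 + 41% × €6,596.00 = €4,853.36
Training Fund Levy: 1.63% × €16,802.00 = €273.87
Transit Levy: 1% × €16,802.00 = €168.02
Pension Levy: 7.3% × €16,802.00 = €1,226.55
Total withheld: €4,853.36 + €273.87 + €168.02 + €1,226.55 = €6,521.80
Net pay: €16,802.00 − €6,521.80 = €10,280.20

€10,280.20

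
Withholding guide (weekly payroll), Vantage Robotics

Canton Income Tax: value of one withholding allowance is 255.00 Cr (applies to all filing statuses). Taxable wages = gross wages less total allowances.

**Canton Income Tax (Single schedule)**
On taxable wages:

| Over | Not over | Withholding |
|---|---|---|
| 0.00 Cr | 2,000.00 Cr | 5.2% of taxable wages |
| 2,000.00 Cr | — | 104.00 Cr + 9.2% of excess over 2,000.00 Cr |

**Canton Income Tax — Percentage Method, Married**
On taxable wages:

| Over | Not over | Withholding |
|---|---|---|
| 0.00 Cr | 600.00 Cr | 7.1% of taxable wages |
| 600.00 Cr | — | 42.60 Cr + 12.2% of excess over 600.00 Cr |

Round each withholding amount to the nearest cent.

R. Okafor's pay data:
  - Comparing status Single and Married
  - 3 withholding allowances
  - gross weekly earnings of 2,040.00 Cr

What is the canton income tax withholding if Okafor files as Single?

Canton Income Tax (Single): taxable = 2,040.00 Cr − 3×255.00 Cr = 1,275.00 Cr
  5.2% × 1,275.00 Cr = 66.30 Cr

66.30 Cr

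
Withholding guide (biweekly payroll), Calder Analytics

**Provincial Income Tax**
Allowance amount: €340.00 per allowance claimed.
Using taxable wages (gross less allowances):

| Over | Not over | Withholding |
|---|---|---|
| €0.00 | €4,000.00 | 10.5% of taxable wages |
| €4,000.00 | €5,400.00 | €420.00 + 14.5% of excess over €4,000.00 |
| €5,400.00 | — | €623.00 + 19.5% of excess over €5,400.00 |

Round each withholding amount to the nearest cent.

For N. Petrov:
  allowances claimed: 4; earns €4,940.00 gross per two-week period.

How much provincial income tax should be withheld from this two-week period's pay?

€375.90

Provincial Income Tax: taxable = €4,940.00 − 4×€340.00 = €3,580.00
  10.5% × €3,580.00 = €375.90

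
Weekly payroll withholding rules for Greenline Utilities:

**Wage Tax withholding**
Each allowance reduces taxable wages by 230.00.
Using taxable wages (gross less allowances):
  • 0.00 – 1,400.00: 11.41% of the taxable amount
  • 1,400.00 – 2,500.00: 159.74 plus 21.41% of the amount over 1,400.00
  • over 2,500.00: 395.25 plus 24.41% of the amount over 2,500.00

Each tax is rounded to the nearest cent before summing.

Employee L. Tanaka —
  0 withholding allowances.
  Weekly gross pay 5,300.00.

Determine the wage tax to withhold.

1,078.73

Wage Tax: taxable = 5,300.00
  395.25 + 24.41% × (5,300.00 − 2,500.00) = 395.25 + 24.41% × 2,800.00 = 1,078.73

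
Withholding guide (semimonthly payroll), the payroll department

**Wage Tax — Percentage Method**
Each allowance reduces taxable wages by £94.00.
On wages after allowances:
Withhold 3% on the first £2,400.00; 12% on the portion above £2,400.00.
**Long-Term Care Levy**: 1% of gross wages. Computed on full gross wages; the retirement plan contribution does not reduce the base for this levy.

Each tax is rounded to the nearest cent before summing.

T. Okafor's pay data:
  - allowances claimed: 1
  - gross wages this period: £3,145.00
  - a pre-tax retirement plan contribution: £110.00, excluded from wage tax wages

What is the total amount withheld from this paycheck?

£168.37

Wage Tax: taxable = £3,145.00 − £110.00 − 1×£94.00 = £2,941.00
  £72.00 + 12% × (£2,941.00 − £2,400.00) = £72.00 + 12% × £541.00 = £136.92
Long-Term Care Levy: 1% × £3,145.00 = £31.45
Total: £136.92 + £31.45 = £168.37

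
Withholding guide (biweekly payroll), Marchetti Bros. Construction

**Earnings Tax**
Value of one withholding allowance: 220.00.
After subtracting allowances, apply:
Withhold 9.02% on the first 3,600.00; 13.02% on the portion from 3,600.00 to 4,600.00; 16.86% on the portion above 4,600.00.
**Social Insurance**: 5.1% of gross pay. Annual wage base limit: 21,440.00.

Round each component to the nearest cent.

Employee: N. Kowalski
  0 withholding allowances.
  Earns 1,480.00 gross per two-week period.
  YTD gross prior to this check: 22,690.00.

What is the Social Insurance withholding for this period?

0.00

Social Insurance: YTD 22,690.00 ≥ cap 21,440.00 → 0.00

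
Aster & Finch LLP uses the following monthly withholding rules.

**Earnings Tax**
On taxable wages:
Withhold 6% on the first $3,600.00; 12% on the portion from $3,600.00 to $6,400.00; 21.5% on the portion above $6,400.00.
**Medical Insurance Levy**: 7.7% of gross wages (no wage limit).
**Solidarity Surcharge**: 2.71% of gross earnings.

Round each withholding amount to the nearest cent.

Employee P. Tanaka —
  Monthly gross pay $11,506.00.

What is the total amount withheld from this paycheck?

Earnings Tax: taxable = $11,506.00
  $552.00 + 21.5% × ($11,506.00 − $6,400.00) = $552.00 + 21.5% × $5,106.00 = $1,649.79
Medical Insurance Levy: 7.7% × $11,506.00 = $885.96
Solidarity Surcharge: 2.71% × $11,506.00 = $311.81
Total: $1,649.79 + $885.96 + $311.81 = $2,847.56

$2,847.56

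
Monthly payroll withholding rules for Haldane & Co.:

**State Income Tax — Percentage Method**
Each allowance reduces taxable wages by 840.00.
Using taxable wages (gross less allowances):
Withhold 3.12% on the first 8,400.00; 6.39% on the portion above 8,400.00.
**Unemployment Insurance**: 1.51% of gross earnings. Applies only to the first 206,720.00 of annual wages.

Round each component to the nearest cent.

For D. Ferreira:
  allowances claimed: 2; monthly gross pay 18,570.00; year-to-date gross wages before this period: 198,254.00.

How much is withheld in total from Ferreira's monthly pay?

932.43

State Income Tax: taxable = 18,570.00 − 2×840.00 = 16,890.00
  262.08 + 6.39% × (16,890.00 − 8,400.00) = 262.08 + 6.39% × 8,490.00 = 804.59
Unemployment Insurance: cap 206,720.00 − YTD 198,254.00 = 8,466.00 subject; 1.51% × 8,466.00 = 127.84
Total: 804.59 + 127.84 = 932.43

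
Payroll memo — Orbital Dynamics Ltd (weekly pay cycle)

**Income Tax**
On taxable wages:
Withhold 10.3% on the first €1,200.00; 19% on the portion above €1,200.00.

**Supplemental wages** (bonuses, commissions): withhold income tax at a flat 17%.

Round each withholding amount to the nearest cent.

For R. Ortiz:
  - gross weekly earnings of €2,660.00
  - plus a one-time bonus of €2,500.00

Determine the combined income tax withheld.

Income Tax: taxable = €2,660.00
  €123.60 + 19% × (€2,660.00 − €1,200.00) = €123.60 + 19% × €1,460.00 = €401.00
Supplemental (17% flat on bonus): 17% × €2,500.00 = €425.00
Total income tax: €401.00 + €425.00 = €826.00

€826.00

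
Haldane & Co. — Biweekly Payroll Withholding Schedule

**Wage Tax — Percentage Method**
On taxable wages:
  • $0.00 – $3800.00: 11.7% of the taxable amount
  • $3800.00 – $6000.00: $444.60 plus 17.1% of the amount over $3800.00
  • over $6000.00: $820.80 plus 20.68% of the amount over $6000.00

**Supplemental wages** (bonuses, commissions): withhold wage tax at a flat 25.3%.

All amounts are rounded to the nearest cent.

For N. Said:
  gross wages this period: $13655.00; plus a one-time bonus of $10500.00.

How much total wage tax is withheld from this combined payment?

Wage Tax: taxable = $13655.00
  $820.80 + 20.68% × ($13655.00 − $6000.00) = $820.80 + 20.68% × $7655.00 = $2403.85
Supplemental (25.3% flat on bonus): 25.3% × $10500.00 = $2656.50
Total wage tax: $2403.85 + $2656.50 = $5060.35

$5060.35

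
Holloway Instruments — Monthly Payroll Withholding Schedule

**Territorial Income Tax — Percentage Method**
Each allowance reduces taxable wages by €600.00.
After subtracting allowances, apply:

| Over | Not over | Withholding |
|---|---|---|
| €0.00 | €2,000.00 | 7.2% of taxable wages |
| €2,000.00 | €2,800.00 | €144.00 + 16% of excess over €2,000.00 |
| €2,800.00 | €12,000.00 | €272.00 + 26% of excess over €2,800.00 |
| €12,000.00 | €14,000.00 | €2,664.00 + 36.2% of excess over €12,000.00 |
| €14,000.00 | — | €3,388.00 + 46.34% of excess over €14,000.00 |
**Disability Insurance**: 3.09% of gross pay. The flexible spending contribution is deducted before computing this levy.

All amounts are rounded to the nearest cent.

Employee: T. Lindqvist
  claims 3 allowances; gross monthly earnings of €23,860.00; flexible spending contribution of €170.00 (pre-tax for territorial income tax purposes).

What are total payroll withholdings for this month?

€7,776.25

Territorial Income Tax: taxable = €23,860.00 − €170.00 − 3×€600.00 = €21,890.00
  €3,388.00 + 46.34% × (€21,890.00 − €14,000.00) = €3,388.00 + 46.34% × €7,890.00 = €7,044.23
Disability Insurance: 3.09% × €23,690.00 = €732.02
Total: €7,044.23 + €732.02 = €7,776.25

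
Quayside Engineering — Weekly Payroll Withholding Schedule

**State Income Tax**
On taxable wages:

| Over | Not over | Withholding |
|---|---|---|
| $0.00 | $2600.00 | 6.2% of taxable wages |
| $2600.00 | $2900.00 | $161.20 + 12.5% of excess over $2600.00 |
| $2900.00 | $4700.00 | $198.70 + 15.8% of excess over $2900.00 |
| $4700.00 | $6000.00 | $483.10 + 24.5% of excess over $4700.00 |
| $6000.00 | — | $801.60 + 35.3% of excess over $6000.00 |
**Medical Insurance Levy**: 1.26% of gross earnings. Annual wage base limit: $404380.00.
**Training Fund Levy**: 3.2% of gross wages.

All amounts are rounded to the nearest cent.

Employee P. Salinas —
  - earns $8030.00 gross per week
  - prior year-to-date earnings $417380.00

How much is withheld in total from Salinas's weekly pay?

State Income Tax: taxable = $8030.00
  $801.60 + 35.3% × ($8030.00 − $6000.00) = $801.60 + 35.3% × $2030.00 = $1518.19
Medical Insurance Levy: YTD $417380.00 ≥ cap $404380.00 → $0.00
Training Fund Levy: 3.2% × $8030.00 = $256.96
Total: $1518.19 + $0.00 + $256.96 = $1775.15

$1775.15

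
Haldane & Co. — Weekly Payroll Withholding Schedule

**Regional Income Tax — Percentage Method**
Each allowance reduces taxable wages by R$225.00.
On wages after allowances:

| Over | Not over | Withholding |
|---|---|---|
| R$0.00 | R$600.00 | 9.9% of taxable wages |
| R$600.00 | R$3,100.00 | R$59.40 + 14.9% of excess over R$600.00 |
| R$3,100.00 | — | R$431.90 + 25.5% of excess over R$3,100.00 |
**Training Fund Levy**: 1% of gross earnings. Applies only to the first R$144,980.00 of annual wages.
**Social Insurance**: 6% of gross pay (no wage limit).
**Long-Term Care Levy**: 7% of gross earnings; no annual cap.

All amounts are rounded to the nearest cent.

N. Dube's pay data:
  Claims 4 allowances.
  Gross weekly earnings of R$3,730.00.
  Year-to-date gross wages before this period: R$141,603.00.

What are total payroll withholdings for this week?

Regional Income Tax: taxable = R$3,730.00 − 4×R$225.00 = R$2,830.00
  R$59.40 + 14.9% × (R$2,830.00 − R$600.00) = R$59.40 + 14.9% × R$2,230.00 = R$391.67
Training Fund Levy: cap R$144,980.00 − YTD R$141,603.00 = R$3,377.00 subject; 1% × R$3,377.00 = R$33.77
Social Insurance: 6% × R$3,730.00 = R$223.80
Long-Term Care Levy: 7% × R$3,730.00 = R$261.10
Total: R$391.67 + R$33.77 + R$223.80 + R$261.10 = R$910.34

R$910.34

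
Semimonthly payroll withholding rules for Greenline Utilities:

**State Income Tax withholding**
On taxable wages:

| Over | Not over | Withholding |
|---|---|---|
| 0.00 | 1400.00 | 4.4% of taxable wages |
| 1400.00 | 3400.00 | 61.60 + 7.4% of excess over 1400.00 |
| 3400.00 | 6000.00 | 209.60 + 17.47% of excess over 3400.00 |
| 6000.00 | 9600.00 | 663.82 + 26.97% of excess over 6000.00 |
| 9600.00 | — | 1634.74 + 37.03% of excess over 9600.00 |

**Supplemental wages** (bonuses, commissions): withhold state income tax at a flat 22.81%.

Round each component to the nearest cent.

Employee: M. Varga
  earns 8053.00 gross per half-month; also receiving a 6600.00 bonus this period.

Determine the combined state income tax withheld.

2722.97

State Income Tax: taxable = 8053.00
  663.82 + 26.97% × (8053.00 − 6000.00) = 663.82 + 26.97% × 2053.00 = 1217.51
Supplemental (22.81% flat on bonus): 22.81% × 6600.00 = 1505.46
Total state income tax: 1217.51 + 1505.46 = 2722.97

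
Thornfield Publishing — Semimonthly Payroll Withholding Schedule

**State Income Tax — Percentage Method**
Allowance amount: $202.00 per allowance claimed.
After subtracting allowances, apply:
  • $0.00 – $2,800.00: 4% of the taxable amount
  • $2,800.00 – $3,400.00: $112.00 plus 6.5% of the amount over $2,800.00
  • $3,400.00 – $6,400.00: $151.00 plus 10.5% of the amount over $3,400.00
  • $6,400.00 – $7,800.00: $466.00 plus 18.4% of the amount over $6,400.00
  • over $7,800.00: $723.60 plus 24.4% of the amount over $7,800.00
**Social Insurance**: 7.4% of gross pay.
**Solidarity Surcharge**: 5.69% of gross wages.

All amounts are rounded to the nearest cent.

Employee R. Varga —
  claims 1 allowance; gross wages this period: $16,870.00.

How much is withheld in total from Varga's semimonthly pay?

$5,095.67

State Income Tax: taxable = $16,870.00 − 1×$202.00 = $16,668.00
  $723.60 + 24.4% × ($16,668.00 − $7,800.00) = $723.60 + 24.4% × $8,868.00 = $2,887.39
Social Insurance: 7.4% × $16,870.00 = $1,248.38
Solidarity Surcharge: 5.69% × $16,870.00 = $959.90
Total: $2,887.39 + $1,248.38 + $959.90 = $5,095.67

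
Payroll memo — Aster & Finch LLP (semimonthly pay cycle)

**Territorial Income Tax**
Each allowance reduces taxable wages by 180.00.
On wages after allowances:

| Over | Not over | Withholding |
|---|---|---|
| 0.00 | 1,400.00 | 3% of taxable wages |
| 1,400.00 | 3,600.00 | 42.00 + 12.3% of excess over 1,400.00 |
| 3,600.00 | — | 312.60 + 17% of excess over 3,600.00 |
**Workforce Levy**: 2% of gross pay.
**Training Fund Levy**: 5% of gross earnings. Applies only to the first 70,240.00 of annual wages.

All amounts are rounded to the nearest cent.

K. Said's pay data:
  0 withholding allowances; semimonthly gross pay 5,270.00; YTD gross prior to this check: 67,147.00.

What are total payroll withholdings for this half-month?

Territorial Income Tax: taxable = 5,270.00
  312.60 + 17% × (5,270.00 − 3,600.00) = 312.60 + 17% × 1,670.00 = 596.50
Workforce Levy: 2% × 5,270.00 = 105.40
Training Fund Levy: cap 70,240.00 − YTD 67,147.00 = 3,093.00 subject; 5% × 3,093.00 = 154.65
Total: 596.50 + 105.40 + 154.65 = 856.55

856.55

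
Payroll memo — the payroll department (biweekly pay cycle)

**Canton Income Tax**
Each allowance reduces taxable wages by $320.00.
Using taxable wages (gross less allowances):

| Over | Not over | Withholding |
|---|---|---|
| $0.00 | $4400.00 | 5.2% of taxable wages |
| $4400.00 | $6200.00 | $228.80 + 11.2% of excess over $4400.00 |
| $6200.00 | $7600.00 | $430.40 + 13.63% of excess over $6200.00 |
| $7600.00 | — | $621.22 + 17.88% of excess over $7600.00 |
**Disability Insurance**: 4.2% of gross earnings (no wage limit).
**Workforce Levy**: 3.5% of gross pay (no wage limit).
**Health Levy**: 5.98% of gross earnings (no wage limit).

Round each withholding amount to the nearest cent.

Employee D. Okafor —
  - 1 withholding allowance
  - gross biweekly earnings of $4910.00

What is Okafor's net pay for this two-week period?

Canton Income Tax: taxable = $4910.00 − 1×$320.00 = $4590.00
  $228.80 + 11.2% × ($4590.00 − $4400.00) = $228.80 + 11.2% × $190.00 = $250.08
Disability Insurance: 4.2% × $4910.00 = $206.22
Workforce Levy: 3.5% × $4910.00 = $171.85
Health Levy: 5.98% × $4910.00 = $293.62
Total withheld: $250.08 + $206.22 + $171.85 + $293.62 = $921.77
Net pay: $4910.00 − $921.77 = $3988.23

$3988.23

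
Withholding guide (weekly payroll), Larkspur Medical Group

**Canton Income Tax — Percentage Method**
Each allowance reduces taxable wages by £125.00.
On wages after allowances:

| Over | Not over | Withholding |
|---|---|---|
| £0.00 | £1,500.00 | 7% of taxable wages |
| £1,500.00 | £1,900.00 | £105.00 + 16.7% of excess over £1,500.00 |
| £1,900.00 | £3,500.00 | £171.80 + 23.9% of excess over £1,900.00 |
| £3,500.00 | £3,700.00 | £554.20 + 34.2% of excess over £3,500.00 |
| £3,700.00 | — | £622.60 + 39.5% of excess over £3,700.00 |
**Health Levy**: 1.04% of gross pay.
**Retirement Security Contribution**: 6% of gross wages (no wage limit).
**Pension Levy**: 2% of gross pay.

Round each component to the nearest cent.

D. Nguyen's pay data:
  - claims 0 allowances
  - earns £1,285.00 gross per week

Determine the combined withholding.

Canton Income Tax: taxable = £1,285.00
  7% × £1,285.00 = £89.95
Health Levy: 1.04% × £1,285.00 = £13.36
Retirement Security Contribution: 6% × £1,285.00 = £77.10
Pension Levy: 2% × £1,285.00 = £25.70
Total: £89.95 + £13.36 + £77.10 + £25.70 = £206.11

£206.11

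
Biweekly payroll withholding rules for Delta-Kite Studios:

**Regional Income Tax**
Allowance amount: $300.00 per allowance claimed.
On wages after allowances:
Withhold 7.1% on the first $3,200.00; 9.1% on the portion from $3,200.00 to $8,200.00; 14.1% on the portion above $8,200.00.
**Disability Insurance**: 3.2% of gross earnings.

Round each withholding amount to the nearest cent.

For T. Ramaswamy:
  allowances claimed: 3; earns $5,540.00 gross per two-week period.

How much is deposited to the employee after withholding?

Regional Income Tax: taxable = $5,540.00 − 3×$300.00 = $4,640.00
  $227.20 + 9.1% × ($4,640.00 − $3,200.00) = $227.20 + 9.1% × $1,440.00 = $358.24
Disability Insurance: 3.2% × $5,540.00 = $177.28
Total withheld: $358.24 + $177.28 = $535.52
Net pay: $5,540.00 − $535.52 = $5,004.48

$5,004.48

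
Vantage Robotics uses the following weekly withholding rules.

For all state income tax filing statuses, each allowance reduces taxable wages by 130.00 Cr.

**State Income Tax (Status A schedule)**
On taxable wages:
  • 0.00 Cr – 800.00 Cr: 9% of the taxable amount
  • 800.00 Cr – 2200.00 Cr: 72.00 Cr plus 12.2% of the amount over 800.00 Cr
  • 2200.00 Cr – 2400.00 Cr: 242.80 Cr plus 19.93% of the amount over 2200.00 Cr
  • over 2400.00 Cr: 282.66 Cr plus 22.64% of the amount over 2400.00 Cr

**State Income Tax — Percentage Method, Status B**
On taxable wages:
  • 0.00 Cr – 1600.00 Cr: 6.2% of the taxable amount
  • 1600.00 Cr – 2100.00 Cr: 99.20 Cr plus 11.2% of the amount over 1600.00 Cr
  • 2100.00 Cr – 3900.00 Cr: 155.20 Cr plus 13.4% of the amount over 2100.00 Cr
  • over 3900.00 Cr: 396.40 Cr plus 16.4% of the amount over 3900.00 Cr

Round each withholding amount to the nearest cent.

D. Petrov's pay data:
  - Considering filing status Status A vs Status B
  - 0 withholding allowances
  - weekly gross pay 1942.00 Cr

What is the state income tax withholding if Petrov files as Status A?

211.32 Cr

State Income Tax (Status A): taxable = 1942.00 Cr
  72.00 Cr + 12.2% × (1942.00 Cr − 800.00 Cr) = 72.00 Cr + 12.2% × 1142.00 Cr = 211.32 Cr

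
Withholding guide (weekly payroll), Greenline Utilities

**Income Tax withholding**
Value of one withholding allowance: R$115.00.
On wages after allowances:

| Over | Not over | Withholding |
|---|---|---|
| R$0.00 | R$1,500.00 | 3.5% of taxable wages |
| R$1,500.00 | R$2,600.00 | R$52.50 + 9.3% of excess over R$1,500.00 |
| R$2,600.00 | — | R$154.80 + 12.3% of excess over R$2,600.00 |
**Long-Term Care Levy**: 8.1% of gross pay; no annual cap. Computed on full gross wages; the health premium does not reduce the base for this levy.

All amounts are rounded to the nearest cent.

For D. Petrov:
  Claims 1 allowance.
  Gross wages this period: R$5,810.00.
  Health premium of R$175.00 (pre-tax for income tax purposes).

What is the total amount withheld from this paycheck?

R$984.57

Income Tax: taxable = R$5,810.00 − R$175.00 − 1×R$115.00 = R$5,520.00
  R$154.80 + 12.3% × (R$5,520.00 − R$2,600.00) = R$154.80 + 12.3% × R$2,920.00 = R$513.96
Long-Term Care Levy: 8.1% × R$5,810.00 = R$470.61
Total: R$513.96 + R$470.61 = R$984.57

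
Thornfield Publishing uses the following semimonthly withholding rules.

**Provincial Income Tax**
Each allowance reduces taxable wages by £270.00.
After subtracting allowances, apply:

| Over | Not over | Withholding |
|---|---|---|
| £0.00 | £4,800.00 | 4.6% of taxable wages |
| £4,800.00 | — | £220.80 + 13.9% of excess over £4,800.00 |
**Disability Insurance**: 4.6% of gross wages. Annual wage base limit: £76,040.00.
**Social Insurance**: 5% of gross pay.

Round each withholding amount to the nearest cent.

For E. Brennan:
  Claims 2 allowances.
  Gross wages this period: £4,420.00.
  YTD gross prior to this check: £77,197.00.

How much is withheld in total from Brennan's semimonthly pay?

£399.48

Provincial Income Tax: taxable = £4,420.00 − 2×£270.00 = £3,880.00
  4.6% × £3,880.00 = £178.48
Disability Insurance: YTD £77,197.00 ≥ cap £76,040.00 → £0.00
Social Insurance: 5% × £4,420.00 = £221.00
Total: £178.48 + £0.00 + £221.00 = £399.48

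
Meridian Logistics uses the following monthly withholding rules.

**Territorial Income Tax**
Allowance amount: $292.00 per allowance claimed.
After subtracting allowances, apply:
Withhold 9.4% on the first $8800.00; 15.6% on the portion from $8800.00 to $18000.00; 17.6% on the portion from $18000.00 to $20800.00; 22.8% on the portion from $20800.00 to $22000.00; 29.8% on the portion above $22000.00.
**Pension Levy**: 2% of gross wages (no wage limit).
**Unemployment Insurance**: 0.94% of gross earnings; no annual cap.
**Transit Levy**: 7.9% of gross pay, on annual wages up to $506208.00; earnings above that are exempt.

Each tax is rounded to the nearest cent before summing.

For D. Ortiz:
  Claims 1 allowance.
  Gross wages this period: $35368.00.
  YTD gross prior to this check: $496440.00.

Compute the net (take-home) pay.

$26631.06

Territorial Income Tax: taxable = $35368.00 − 1×$292.00 = $35076.00
  $3028.80 + 29.8% × ($35076.00 − $22000.00) = $3028.80 + 29.8% × $13076.00 = $6925.45
Pension Levy: 2% × $35368.00 = $707.36
Unemployment Insurance: 0.94% × $35368.00 = $332.46
Transit Levy: cap $506208.00 − YTD $496440.00 = $9768.00 subject; 7.9% × $9768.00 = $771.67
Total withheld: $6925.45 + $707.36 + $332.46 + $771.67 = $8736.94
Net pay: $35368.00 − $8736.94 = $26631.06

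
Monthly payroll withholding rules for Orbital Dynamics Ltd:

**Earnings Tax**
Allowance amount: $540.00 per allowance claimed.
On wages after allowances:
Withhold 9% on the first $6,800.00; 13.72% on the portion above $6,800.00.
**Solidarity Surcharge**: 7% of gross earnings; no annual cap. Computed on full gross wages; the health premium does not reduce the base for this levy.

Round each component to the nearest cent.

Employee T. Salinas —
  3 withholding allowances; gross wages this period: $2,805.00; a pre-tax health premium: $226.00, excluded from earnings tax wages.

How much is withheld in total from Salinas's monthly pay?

Earnings Tax: taxable = $2,805.00 − $226.00 − 3×$540.00 = $959.00
  9% × $959.00 = $86.31
Solidarity Surcharge: 7% × $2,805.00 = $196.35
Total: $86.31 + $196.35 = $282.66

$282.66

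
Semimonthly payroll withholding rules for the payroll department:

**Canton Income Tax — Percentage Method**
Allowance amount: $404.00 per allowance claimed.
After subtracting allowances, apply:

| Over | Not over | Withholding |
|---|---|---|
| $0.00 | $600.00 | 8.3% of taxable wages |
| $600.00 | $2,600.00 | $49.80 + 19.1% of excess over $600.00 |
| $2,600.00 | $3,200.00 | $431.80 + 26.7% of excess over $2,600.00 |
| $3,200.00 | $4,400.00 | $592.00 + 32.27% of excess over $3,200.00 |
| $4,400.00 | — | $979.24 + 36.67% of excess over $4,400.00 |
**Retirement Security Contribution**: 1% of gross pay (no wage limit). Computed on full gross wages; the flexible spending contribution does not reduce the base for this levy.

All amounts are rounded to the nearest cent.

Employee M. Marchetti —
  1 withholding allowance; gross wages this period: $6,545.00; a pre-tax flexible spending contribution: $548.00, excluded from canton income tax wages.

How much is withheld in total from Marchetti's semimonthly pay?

$1,482.16

Canton Income Tax: taxable = $6,545.00 − $548.00 − 1×$404.00 = $5,593.00
  $979.24 + 36.67% × ($5,593.00 − $4,400.00) = $979.24 + 36.67% × $1,193.00 = $1,416.71
Retirement Security Contribution: 1% × $6,545.00 = $65.45
Total: $1,416.71 + $65.45 = $1,482.16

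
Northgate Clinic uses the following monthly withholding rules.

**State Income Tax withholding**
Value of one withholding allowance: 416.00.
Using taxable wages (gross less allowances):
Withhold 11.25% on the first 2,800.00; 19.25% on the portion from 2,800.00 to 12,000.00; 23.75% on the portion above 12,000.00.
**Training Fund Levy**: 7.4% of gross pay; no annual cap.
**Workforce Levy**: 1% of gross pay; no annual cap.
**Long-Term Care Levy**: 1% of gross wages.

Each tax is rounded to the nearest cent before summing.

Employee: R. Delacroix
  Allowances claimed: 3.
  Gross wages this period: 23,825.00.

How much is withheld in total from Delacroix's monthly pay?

State Income Tax: taxable = 23,825.00 − 3×416.00 = 22,577.00
  2,086.00 + 23.75% × (22,577.00 − 12,000.00) = 2,086.00 + 23.75% × 10,577.00 = 4,598.04
Training Fund Levy: 7.4% × 23,825.00 = 1,763.05
Workforce Levy: 1% × 23,825.00 = 238.25
Long-Term Care Levy: 1% × 23,825.00 = 238.25
Total: 4,598.04 + 1,763.05 + 238.25 + 238.25 = 6,837.59

6,837.59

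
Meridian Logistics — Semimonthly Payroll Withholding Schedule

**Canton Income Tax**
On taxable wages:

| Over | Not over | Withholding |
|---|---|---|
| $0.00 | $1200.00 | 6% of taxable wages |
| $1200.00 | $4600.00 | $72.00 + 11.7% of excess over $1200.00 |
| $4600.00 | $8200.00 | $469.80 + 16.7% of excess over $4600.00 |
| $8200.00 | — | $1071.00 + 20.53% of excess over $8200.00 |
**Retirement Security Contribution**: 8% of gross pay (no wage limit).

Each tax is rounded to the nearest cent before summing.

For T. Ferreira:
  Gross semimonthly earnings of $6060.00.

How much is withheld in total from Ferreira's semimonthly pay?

Canton Income Tax: taxable = $6060.00
  $469.80 + 16.7% × ($6060.00 − $4600.00) = $469.80 + 16.7% × $1460.00 = $713.62
Retirement Security Contribution: 8% × $6060.00 = $484.80
Total: $713.62 + $484.80 = $1198.42

$1198.42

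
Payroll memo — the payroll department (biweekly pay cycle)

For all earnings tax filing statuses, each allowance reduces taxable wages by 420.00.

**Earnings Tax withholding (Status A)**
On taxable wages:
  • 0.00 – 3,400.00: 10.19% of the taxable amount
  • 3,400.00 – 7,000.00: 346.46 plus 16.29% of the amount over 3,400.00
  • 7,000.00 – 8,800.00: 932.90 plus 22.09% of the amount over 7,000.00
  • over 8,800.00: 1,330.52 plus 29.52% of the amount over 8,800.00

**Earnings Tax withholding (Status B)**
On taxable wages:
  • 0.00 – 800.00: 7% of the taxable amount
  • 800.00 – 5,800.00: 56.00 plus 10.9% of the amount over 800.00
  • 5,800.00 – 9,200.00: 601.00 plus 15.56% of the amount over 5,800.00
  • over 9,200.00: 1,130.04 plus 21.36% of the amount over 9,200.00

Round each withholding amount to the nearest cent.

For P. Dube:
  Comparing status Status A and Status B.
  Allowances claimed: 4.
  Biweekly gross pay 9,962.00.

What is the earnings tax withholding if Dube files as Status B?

987.20

Earnings Tax (Status B): taxable = 9,962.00 − 4×420.00 = 8,282.00
  601.00 + 15.56% × (8,282.00 − 5,800.00) = 601.00 + 15.56% × 2,482.00 = 987.20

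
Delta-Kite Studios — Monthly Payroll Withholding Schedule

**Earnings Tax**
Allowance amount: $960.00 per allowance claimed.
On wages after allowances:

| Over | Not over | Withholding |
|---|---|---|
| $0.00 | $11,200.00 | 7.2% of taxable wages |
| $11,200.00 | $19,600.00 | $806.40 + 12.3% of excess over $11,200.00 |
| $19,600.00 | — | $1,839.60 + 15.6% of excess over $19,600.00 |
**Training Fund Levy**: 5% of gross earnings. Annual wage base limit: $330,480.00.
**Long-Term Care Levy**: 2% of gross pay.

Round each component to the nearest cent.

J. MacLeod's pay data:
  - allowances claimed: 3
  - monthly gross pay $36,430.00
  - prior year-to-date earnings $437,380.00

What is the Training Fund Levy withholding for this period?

Training Fund Levy: YTD $437,380.00 ≥ cap $330,480.00 → $0.00

$0.00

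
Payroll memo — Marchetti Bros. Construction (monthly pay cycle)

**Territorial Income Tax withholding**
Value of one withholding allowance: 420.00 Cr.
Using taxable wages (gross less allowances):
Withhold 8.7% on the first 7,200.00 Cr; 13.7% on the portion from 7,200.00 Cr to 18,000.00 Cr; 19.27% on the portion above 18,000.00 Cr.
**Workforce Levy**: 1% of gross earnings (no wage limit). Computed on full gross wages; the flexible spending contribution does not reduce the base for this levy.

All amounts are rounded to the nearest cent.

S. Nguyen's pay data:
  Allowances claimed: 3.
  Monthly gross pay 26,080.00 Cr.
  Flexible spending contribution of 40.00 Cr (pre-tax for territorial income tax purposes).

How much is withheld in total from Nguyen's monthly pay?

Territorial Income Tax: taxable = 26,080.00 Cr − 40.00 Cr − 3×420.00 Cr = 24,780.00 Cr
  2,106.00 Cr + 19.27% × (24,780.00 Cr − 18,000.00 Cr) = 2,106.00 Cr + 19.27% × 6,780.00 Cr = 3,412.51 Cr
Workforce Levy: 1% × 26,080.00 Cr = 260.80 Cr
Total: 3,412.51 Cr + 260.80 Cr = 3,673.31 Cr

3,673.31 Cr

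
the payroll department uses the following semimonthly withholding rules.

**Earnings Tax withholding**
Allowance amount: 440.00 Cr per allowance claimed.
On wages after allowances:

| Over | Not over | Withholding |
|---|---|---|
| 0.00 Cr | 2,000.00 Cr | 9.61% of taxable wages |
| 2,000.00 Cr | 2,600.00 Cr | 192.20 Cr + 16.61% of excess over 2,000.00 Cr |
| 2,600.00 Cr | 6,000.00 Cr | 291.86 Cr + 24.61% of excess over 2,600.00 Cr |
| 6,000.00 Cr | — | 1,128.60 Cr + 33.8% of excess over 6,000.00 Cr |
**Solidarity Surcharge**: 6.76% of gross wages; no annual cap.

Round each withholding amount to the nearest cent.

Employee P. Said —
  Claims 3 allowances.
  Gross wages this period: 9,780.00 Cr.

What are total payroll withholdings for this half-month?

Earnings Tax: taxable = 9,780.00 Cr − 3×440.00 Cr = 8,460.00 Cr
  1,128.60 Cr + 33.8% × (8,460.00 Cr − 6,000.00 Cr) = 1,128.60 Cr + 33.8% × 2,460.00 Cr = 1,960.08 Cr
Solidarity Surcharge: 6.76% × 9,780.00 Cr = 661.13 Cr
Total: 1,960.08 Cr + 661.13 Cr = 2,621.21 Cr

2,621.21 Cr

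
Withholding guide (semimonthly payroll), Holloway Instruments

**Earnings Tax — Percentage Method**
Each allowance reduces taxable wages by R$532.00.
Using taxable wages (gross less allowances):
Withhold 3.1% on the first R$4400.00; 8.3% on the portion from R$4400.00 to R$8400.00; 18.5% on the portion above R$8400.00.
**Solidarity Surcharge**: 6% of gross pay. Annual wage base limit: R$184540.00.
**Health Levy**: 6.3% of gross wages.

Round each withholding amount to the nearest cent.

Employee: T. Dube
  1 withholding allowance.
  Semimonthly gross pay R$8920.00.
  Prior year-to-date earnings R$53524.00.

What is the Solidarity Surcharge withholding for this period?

Solidarity Surcharge: 6% × R$8920.00 = R$535.20

R$535.20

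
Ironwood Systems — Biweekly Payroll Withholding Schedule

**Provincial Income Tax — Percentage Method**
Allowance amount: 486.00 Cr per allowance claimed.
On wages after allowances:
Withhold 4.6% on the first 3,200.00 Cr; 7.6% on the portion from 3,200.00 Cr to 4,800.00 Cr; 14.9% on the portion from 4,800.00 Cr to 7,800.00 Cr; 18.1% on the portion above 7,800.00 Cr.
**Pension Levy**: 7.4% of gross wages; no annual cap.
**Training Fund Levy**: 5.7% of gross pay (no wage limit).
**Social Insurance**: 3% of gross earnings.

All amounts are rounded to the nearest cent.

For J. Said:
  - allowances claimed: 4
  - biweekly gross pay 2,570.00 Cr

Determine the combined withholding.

442.57 Cr

Provincial Income Tax: taxable = 2,570.00 Cr − 4×486.00 Cr = 626.00 Cr
  4.6% × 626.00 Cr = 28.80 Cr
Pension Levy: 7.4% × 2,570.00 Cr = 190.18 Cr
Training Fund Levy: 5.7% × 2,570.00 Cr = 146.49 Cr
Social Insurance: 3% × 2,570.00 Cr = 77.10 Cr
Total: 28.80 Cr + 190.18 Cr + 146.49 Cr + 77.10 Cr = 442.57 Cr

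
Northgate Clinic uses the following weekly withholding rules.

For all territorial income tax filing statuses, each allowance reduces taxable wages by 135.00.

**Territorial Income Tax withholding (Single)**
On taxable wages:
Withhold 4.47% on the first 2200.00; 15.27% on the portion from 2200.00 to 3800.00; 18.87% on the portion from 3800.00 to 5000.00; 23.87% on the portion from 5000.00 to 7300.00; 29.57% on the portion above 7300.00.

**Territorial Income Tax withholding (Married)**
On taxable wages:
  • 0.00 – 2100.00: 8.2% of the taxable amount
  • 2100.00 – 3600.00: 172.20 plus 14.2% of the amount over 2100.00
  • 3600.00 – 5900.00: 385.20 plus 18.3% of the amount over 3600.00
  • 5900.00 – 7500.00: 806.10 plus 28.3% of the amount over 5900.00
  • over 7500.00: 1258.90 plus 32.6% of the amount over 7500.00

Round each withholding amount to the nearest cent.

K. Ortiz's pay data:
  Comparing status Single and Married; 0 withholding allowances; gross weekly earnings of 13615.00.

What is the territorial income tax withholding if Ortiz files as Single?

2985.46

Territorial Income Tax (Single): taxable = 13615.00
  1118.11 + 29.57% × (13615.00 − 7300.00) = 1118.11 + 29.57% × 6315.00 = 2985.46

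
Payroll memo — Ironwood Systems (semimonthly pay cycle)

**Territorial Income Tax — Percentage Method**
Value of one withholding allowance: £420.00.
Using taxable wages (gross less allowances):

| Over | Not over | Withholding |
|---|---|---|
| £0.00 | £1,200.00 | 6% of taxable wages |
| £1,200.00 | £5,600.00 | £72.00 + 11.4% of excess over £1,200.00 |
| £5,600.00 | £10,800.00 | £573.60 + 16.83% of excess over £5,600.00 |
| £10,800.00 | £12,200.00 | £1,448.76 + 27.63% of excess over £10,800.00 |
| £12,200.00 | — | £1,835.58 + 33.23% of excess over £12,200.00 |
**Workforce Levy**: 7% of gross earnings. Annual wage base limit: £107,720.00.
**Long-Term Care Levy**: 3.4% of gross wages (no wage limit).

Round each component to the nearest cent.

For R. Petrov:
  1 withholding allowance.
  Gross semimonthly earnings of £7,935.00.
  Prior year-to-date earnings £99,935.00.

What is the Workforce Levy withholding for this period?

Workforce Levy: cap £107,720.00 − YTD £99,935.00 = £7,785.00 subject; 7% × £7,785.00 = £544.95

£544.95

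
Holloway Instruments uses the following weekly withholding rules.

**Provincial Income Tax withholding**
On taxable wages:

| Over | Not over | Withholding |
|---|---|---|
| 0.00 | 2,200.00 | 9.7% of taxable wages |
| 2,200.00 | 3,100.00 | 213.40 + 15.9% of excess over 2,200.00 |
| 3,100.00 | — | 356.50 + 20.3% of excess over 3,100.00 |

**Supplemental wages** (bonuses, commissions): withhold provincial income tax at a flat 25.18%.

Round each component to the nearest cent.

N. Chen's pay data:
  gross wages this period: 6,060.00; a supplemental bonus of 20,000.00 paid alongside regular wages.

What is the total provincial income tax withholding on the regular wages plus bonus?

Provincial Income Tax: taxable = 6,060.00
  356.50 + 20.3% × (6,060.00 − 3,100.00) = 356.50 + 20.3% × 2,960.00 = 957.38
Supplemental (25.18% flat on bonus): 25.18% × 20,000.00 = 5,036.00
Total provincial income tax: 957.38 + 5,036.00 = 5,993.38

5,993.38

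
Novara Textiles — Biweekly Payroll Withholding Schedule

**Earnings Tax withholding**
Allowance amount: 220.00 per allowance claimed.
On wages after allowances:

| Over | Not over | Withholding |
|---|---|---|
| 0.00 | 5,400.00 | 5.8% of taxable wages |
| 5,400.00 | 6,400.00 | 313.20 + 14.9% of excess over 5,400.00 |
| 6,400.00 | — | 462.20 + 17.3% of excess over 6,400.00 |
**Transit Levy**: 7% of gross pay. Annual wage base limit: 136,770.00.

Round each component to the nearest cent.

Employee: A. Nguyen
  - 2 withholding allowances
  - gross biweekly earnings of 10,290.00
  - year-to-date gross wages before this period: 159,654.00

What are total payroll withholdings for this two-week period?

1,059.05

Earnings Tax: taxable = 10,290.00 − 2×220.00 = 9,850.00
  462.20 + 17.3% × (9,850.00 − 6,400.00) = 462.20 + 17.3% × 3,450.00 = 1,059.05
Transit Levy: YTD 159,654.00 ≥ cap 136,770.00 → 0.00
Total: 1,059.05 + 0.00 = 1,059.05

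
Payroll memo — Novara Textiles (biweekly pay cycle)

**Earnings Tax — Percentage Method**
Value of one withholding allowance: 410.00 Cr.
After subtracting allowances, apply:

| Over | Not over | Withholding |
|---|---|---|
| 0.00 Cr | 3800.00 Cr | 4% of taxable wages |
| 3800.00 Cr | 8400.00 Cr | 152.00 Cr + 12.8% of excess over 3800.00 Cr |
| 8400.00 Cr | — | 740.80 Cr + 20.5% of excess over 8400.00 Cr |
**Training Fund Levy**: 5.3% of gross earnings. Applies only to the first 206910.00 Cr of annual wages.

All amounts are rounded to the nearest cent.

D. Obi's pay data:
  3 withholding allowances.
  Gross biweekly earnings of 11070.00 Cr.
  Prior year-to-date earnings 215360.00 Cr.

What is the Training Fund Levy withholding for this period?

Training Fund Levy: YTD 215360.00 Cr ≥ cap 206910.00 Cr → 0.00 Cr

0.00 Cr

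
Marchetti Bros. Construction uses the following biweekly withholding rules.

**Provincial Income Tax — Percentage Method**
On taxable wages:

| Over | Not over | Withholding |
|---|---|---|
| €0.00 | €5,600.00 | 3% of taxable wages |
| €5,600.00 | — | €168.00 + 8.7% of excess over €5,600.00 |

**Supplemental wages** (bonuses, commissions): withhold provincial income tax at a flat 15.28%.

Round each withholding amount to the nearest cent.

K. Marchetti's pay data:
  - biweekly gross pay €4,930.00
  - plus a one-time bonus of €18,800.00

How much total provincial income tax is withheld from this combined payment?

Provincial Income Tax: taxable = €4,930.00
  3% × €4,930.00 = €147.90
Supplemental (15.28% flat on bonus): 15.28% × €18,800.00 = €2,872.64
Total provincial income tax: €147.90 + €2,872.64 = €3,020.54

€3,020.54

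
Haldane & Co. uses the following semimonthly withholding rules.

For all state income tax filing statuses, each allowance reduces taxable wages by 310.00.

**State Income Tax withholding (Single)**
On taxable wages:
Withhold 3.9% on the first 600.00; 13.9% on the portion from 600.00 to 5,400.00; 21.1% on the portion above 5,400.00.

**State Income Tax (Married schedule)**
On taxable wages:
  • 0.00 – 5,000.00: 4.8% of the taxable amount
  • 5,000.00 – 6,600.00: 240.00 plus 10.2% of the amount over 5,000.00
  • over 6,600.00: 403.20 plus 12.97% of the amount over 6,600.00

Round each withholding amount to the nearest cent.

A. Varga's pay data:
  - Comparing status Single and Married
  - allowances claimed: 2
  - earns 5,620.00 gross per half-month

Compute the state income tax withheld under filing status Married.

240.00

State Income Tax (Married): taxable = 5,620.00 − 2×310.00 = 5,000.00
  4.8% × 5,000.00 = 240.00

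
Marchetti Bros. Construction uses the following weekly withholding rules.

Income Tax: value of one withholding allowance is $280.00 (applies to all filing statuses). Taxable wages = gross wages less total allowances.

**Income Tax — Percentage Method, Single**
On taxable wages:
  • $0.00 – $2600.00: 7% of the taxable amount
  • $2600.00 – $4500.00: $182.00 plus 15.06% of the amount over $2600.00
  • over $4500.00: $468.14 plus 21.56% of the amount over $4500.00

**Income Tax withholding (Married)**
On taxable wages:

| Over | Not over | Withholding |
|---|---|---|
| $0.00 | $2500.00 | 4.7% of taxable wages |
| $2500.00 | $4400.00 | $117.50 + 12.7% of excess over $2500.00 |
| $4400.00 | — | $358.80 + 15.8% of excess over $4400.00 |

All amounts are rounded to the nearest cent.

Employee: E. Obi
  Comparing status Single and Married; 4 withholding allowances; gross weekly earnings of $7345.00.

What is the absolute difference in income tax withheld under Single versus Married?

$192.90

Income Tax (Single): taxable = $7345.00 − 4×$280.00 = $6225.00
  $468.14 + 21.56% × ($6225.00 − $4500.00) = $468.14 + 21.56% × $1725.00 = $840.05
Income Tax (Married): taxable = $7345.00 − 4×$280.00 = $6225.00
  $358.80 + 15.8% × ($6225.00 − $4400.00) = $358.80 + 15.8% × $1825.00 = $647.15
Difference: |$840.05 − $647.15| = $192.90 (higher under Single)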